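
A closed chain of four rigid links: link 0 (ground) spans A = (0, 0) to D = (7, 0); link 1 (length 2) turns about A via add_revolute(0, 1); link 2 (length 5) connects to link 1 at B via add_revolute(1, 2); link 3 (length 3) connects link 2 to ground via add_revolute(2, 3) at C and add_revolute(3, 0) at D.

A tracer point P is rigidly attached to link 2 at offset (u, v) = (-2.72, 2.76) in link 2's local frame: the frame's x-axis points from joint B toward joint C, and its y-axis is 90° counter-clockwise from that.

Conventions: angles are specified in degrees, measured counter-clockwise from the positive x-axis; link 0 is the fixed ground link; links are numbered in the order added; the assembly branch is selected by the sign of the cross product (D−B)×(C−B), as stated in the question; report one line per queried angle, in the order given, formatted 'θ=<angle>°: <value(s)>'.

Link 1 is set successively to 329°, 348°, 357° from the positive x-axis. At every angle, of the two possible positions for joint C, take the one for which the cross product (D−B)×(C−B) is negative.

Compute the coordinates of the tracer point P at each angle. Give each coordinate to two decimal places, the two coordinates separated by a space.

A=(0,0), D=(7.00,0)
θ=329°: B = A + 2.00·(cos329°, sin329°) = (1.7143, -1.0301)
θ=329°: |BD| = 5.3851
θ=329°: circle(B,5.00) ∩ circle(D,3.00): a=4.1781, h=2.7465
θ=329°:   candidates: C₊=(5.2900,2.4649) cross=14.790; C₋=(6.3407,-2.9267) cross=-14.790
θ=329°:   branch - wants cross < 0 → take C=(6.3407,-2.9267) (cross=-14.790)
θ=329°: ex = (C−B)/|BC| = (0.9253,-0.3793); ey = (0.3793,0.9253)
θ=329°: P = B + -2.72·ex + 2.76·ey = (0.2445,2.5554)
θ=348°: B = A + 2.00·(cos348°, sin348°) = (1.9563, -0.4158)
θ=348°: |BD| = 5.0608
θ=348°: circle(B,5.00) ∩ circle(D,3.00): a=4.1112, h=2.8457
θ=348°:   candidates: C₊=(5.8198,2.7581) cross=14.402; C₋=(6.2874,-2.9141) cross=-14.402
θ=348°:   branch - wants cross < 0 → take C=(6.2874,-2.9141) (cross=-14.402)
θ=348°: ex = (C−B)/|BC| = (0.8662,-0.4997); ey = (0.4997,0.8662)
θ=348°: P = B + -2.72·ex + 2.76·ey = (0.9792,3.3340)
θ=357°: B = A + 2.00·(cos357°, sin357°) = (1.9973, -0.1047)
θ=357°: |BD| = 5.0038
θ=357°: circle(B,5.00) ∩ circle(D,3.00): a=4.1007, h=2.8608
θ=357°:   candidates: C₊=(6.0372,2.8413) cross=14.315; C₋=(6.1569,-2.8791) cross=-14.315
θ=357°:   branch - wants cross < 0 → take C=(6.1569,-2.8791) (cross=-14.315)
θ=357°: ex = (C−B)/|BC| = (0.8319,-0.5549); ey = (0.5549,0.8319)
θ=357°: P = B + -2.72·ex + 2.76·ey = (1.2659,3.7007)

θ=329°: 0.24 2.56
θ=348°: 0.98 3.33
θ=357°: 1.27 3.70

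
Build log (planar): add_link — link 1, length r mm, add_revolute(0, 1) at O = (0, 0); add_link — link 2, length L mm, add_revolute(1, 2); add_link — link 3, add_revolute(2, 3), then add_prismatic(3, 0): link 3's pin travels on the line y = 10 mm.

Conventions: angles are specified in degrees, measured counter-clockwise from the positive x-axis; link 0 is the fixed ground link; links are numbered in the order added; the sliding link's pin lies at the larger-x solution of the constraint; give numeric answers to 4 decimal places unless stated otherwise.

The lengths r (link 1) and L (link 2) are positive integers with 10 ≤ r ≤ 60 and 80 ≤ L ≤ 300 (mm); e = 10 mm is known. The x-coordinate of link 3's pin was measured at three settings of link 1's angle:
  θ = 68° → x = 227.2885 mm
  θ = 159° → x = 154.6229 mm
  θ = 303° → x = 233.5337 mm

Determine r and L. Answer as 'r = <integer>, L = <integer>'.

constraint per measurement: (x − r cos θ)² + (r sin θ − e)² = L²
subtracting the θ₁ and θ₂ equations cancels the r² and L² terms:
r = (x₁² − x₂²) / (2[(x₁cos θ₁ + e sin θ₁) − (x₂cos θ₂ + e sin θ₂)]) = 59.0000 → r = 59
L² = (x₁ − r cos θ₁)² + (r sin θ₁ − e)² = 44100.0203 → L = 210.0000 → L = 210
check at θ₃=303°: x = 233.5337 (printed 233.5337) ✓

r = 59, L = 210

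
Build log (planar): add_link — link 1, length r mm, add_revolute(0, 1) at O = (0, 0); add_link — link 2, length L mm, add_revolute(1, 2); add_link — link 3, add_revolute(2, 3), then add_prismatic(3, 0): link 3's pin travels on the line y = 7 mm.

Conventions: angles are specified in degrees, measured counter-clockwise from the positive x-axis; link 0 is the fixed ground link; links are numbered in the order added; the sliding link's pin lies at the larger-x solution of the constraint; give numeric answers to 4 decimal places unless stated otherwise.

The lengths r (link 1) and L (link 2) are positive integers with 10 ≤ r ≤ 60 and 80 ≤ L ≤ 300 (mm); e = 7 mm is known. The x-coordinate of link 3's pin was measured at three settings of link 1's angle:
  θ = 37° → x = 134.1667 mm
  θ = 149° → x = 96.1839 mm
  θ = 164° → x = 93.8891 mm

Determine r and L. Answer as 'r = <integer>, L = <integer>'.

constraint per measurement: (x − r cos θ)² + (r sin θ − e)² = L²
subtracting the θ₁ and θ₂ equations cancels the r² and L² terms:
r = (x₁² − x₂²) / (2[(x₁cos θ₁ + e sin θ₁) − (x₂cos θ₂ + e sin θ₂)]) = 23.0000 → r = 23
L² = (x₁ − r cos θ₁)² + (r sin θ₁ − e)² = 13456.0056 → L = 116.0000 → L = 116
check at θ₃=164°: x = 93.8891 (printed 93.8891) ✓

r = 23, L = 116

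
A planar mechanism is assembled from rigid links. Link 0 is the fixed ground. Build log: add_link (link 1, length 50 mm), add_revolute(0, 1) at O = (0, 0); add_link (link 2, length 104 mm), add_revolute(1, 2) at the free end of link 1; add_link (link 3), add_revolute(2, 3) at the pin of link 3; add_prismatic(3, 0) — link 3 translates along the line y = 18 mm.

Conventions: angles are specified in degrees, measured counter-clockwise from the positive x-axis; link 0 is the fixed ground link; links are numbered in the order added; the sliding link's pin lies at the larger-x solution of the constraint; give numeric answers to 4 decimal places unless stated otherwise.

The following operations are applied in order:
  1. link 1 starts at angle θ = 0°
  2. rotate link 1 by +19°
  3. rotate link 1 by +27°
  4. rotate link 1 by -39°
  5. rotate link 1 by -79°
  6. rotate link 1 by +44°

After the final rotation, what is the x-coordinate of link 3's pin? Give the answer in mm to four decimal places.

geometry: r = 50 mm, L = 104 mm, e = 18 mm; θ starts at 0°
rotate link 1 by +19°: θ ← 0° +19° = 19°
rotate link 1 by +27°: θ ← 19° +27° = 46°
rotate link 1 by -39°: θ ← 46° -39° = 7°
rotate link 1 by -79°: θ ← 7° -79° = -72°
rotate link 1 by +44°: θ ← -72° +44° = -28°
crank pin P = (r cos θ, r sin θ) = (44.147380, -23.473578)
h = r sin θ − e = -23.473578 − 18 = -41.473578
x = r cos θ + √(L² − h²) = 44.147380 + 95.372650 = 139.520029

139.5200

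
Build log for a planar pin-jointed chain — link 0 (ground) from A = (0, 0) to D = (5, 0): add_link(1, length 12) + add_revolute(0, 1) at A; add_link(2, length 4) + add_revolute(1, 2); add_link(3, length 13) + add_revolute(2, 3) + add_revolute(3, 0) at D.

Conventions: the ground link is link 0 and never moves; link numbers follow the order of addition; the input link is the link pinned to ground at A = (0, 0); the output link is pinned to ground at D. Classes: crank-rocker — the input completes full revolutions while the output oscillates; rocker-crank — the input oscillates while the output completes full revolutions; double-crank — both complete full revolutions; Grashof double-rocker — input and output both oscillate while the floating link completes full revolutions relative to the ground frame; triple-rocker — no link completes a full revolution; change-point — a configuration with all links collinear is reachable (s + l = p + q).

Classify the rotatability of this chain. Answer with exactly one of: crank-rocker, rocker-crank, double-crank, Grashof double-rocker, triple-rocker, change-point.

lengths: ground=5, input=12, coupler=4, output=13
sorted: s=4 (shortest), l=13 (longest), p+q=17
s + l = 17 vs p + q = 17
s + l = p + q → change-point (collinear configuration reachable)

change-point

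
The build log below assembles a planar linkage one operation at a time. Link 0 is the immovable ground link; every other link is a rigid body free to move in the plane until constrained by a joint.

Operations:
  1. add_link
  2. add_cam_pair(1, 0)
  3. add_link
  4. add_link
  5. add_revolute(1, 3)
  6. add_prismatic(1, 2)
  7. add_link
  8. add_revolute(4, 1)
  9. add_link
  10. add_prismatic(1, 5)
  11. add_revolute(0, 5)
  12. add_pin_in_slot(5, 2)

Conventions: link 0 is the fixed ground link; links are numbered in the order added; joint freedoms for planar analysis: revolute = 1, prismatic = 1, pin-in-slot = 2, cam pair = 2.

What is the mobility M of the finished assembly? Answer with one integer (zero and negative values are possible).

L=1 J1=0 J2=0
add link → L=2 J1=0 J2=0
C@1,0 dof=2 J2 → L=2 J1=0 J2=1
add link → L=3 J1=0 J2=1
add link → L=4 J1=0 J2=1
R@1,3 dof=1 J1 → L=4 J1=1 J2=1
P@1,2 dof=1 J1 → L=4 J1=2 J2=1
add link → L=5 J1=2 J2=1
R@4,1 dof=1 J1 → L=5 J1=3 J2=1
add link → L=6 J1=3 J2=1
P@1,5 dof=1 J1 → L=6 J1=4 J2=1
R@0,5 dof=1 J1 → L=6 J1=5 J2=1
PS@5,2 dof=2 J2 → L=6 J1=5 J2=2
M=3(L−1)−2J1−J2=3·5−2·5−2=3

M = 3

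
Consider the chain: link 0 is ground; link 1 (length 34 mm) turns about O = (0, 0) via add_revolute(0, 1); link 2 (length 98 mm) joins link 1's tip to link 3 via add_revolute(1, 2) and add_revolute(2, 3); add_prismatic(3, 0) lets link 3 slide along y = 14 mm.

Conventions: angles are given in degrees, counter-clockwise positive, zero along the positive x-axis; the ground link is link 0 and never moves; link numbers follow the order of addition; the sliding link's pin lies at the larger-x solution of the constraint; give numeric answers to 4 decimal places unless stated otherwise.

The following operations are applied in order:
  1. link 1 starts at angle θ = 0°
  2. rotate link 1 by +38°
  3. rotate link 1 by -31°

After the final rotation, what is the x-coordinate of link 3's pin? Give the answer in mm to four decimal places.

geometry: r = 34 mm, L = 98 mm, e = 14 mm; θ starts at 0°
rotate link 1 by +38°: θ ← 0° +38° = 38°
rotate link 1 by -31°: θ ← 38° -31° = 7°
crank pin P = (r cos θ, r sin θ) = (33.746569, 4.143558)
h = r sin θ − e = 4.143558 − 14 = -9.856442
x = r cos θ + √(L² − h²) = 33.746569 + 97.503080 = 131.249649

131.2496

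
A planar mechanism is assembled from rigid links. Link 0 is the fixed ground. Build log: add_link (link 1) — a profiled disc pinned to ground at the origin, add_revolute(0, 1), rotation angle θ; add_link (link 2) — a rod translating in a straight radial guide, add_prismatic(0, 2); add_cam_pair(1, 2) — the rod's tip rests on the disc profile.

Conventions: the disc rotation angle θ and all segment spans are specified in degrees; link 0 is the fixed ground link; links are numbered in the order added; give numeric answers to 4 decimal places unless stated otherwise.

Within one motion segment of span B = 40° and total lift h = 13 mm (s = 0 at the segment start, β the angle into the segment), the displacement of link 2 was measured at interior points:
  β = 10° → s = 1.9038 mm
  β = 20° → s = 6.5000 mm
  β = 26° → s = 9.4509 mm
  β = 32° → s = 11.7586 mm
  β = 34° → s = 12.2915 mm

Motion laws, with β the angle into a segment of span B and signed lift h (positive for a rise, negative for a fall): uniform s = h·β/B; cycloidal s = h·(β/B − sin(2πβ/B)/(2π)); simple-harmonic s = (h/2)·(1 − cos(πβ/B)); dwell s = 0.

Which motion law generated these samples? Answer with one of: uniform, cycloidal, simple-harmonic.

candidates at β/B = r: uniform s = h·r (linear in β); cycloidal s = h·(r − sin(2πr)/(2π)); simple-harmonic s = (h/2)(1 − cos(πr))
β=10°: printed 1.9038 | uniform 3.2500, cycloidal 1.1810, simple-harmonic 1.9038
β=20°: printed 6.5000 | uniform 6.5000, cycloidal 6.5000, simple-harmonic 6.5000
β=26°: printed 9.4509 | uniform 8.4500, cycloidal 10.1239, simple-harmonic 9.4509
β=32°: printed 11.7586 | uniform 10.4000, cycloidal 12.3677, simple-harmonic 11.7586
β=34°: printed 12.2915 | uniform 11.0500, cycloidal 12.7239, simple-harmonic 12.2915
only one law matches every sample → simple-harmonic

simple-harmonic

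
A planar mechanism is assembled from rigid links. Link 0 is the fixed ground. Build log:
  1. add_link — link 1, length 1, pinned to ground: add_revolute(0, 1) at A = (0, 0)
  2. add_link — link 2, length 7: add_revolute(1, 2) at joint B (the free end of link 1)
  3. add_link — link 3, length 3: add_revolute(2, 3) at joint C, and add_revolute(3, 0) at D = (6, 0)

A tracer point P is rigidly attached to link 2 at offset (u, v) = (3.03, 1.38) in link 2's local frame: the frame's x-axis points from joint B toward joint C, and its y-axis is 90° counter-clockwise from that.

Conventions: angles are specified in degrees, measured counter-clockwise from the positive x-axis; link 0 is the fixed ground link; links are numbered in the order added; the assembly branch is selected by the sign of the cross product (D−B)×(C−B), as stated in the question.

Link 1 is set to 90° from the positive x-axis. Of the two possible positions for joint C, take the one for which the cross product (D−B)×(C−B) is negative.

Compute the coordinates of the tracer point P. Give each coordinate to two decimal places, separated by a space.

A=(0,0), D=(6.00,0)
B = A + 1.00·(cos90°, sin90°) = (0.0000, 1.0000)
|BD| = 6.0828
circle(B,7.00) ∩ circle(D,3.00): a=6.3294, h=2.9898
  candidates: C₊=(6.7348,2.9086) cross=18.187; C₋=(5.7517,-2.9897) cross=-18.187
  branch - wants cross < 0 → take C=(5.7517,-2.9897) (cross=-18.187)
ex = (C−B)/|BC| = (0.8217,-0.5700); ey = (0.5700,0.8217)
P = B + 3.03·ex + 1.38·ey = (3.2762,0.4069)

3.28 0.41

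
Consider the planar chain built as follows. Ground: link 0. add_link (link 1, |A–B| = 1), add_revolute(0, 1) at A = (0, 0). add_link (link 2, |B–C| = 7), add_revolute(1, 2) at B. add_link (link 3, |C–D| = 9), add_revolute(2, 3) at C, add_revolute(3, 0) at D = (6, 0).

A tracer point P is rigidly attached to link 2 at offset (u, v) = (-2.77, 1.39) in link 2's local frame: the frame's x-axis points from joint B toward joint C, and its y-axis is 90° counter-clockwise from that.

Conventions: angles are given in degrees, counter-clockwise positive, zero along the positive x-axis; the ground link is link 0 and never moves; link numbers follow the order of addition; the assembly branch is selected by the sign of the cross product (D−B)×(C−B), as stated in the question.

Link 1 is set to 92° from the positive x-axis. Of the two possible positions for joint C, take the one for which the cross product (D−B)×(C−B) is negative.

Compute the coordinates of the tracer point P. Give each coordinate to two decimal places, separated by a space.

A=(0,0), D=(6.00,0)
B = A + 1.00·(cos92°, sin92°) = (-0.0349, 0.9994)
|BD| = 6.1171
circle(B,7.00) ∩ circle(D,9.00): a=0.4429, h=6.9860
  candidates: C₊=(1.5434,7.8191) cross=42.734; C₋=(-0.7393,-5.9651) cross=-42.734
  branch - wants cross < 0 → take C=(-0.7393,-5.9651) (cross=-42.734)
ex = (C−B)/|BC| = (-0.1006,-0.9949); ey = (0.9949,-0.1006)
P = B + -2.77·ex + 1.39·ey = (1.6268,3.6155)

1.63 3.62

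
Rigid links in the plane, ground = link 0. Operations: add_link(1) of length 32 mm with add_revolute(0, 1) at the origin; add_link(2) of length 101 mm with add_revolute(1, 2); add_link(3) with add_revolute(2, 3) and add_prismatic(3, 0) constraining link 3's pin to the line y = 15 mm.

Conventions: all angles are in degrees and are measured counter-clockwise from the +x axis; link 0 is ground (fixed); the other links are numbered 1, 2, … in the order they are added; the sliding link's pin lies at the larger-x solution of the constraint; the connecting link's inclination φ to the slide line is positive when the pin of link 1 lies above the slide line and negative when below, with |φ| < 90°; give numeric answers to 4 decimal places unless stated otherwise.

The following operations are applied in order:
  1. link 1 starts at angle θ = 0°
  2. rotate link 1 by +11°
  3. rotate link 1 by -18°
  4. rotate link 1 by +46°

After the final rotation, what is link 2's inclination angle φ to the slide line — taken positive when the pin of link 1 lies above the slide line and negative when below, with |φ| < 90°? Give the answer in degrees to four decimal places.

geometry: r = 32 mm, L = 101 mm, e = 15 mm; θ starts at 0°
rotate link 1 by +11°: θ ← 0° +11° = 11°
rotate link 1 by -18°: θ ← 11° -18° = -7°
rotate link 1 by +46°: θ ← -7° +46° = 39°
h = r sin θ − e = 20.138253 − 15 = 5.138253
sin φ = h / L = 5.138253 / 101 = 0.05087379
φ = arcsin(0.05087379) = 2.916112°

2.9161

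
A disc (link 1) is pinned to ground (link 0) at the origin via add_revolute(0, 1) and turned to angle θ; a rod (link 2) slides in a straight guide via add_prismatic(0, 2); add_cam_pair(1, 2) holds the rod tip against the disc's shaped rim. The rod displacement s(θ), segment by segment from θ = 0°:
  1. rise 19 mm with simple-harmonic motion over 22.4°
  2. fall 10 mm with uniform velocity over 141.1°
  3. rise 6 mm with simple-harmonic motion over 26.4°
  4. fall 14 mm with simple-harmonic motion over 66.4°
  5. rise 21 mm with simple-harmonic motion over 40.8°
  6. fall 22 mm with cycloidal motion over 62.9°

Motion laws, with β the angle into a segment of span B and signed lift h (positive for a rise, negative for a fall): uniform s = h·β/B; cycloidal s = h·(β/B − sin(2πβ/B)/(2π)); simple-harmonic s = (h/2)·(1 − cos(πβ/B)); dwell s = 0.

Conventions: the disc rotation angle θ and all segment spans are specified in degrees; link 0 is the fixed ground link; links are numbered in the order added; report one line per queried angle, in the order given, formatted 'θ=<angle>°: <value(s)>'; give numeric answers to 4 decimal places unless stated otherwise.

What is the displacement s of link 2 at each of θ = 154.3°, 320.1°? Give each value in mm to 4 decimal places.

segment 1 (0° to 22.4°, simple-harmonic, h = 19) is passed completely: s = 0.0000 + (19) = 19.0000
θ = 154.3° falls in segment 2 (22.4° to 163.5°, uniform, h = -10): β = 154.3 − 22.4 = 131.9°, B = 141.1°; Δs = -10·131.9/141.1 = -9.3480; s = 19.0000 − 9.3480 = 9.6520
segment 2 (22.4° to 163.5°, uniform, h = -10) is passed completely: s = 19.0000 + (-10) = 9.0000
segment 3 (163.5° to 189.9°, simple-harmonic, h = 6) is passed completely: s = 9.0000 + (6) = 15.0000
segment 4 (189.9° to 256.3°, simple-harmonic, h = -14) is passed completely: s = 15.0000 + (-14) = 1.0000
segment 5 (256.3° to 297.1°, simple-harmonic, h = 21) is passed completely: s = 1.0000 + (21) = 22.0000
θ = 320.1° falls in segment 6 (297.1° to 360°, cycloidal, h = -22): β = 320.1 − 297.1 = 23°, B = 62.9°; Δs = -22·(0.3657 − sin(2π·0.3657)/(2π)) = -5.4277; s = 22.0000 − 5.4277 = 16.5723

θ=154.3°: 9.6520
θ=320.1°: 16.5723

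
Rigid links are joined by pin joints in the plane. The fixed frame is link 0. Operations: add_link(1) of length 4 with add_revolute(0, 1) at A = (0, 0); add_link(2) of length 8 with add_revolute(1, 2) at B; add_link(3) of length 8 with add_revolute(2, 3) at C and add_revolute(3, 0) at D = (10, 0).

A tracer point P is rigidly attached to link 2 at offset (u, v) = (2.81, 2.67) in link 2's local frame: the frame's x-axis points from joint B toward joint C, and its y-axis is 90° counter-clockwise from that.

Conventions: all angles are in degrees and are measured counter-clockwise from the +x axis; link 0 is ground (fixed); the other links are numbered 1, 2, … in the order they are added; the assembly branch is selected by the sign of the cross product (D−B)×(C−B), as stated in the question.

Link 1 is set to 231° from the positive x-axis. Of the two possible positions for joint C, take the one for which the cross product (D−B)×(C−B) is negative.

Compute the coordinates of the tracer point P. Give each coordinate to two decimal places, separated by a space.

A=(0,0), D=(10.00,0)
B = A + 4.00·(cos231°, sin231°) = (-2.5173, -3.1086)
|BD| = 12.8975
circle(B,8.00) ∩ circle(D,8.00): a=6.4488, h=4.7343
  candidates: C₊=(2.6003,3.0404) cross=61.061; C₋=(4.8824,-6.1490) cross=-61.061
  branch - wants cross < 0 → take C=(4.8824,-6.1490) (cross=-61.061)
ex = (C−B)/|BC| = (0.9250,-0.3801); ey = (0.3801,0.9250)
P = B + 2.81·ex + 2.67·ey = (1.0966,-1.7069)

1.10 -1.71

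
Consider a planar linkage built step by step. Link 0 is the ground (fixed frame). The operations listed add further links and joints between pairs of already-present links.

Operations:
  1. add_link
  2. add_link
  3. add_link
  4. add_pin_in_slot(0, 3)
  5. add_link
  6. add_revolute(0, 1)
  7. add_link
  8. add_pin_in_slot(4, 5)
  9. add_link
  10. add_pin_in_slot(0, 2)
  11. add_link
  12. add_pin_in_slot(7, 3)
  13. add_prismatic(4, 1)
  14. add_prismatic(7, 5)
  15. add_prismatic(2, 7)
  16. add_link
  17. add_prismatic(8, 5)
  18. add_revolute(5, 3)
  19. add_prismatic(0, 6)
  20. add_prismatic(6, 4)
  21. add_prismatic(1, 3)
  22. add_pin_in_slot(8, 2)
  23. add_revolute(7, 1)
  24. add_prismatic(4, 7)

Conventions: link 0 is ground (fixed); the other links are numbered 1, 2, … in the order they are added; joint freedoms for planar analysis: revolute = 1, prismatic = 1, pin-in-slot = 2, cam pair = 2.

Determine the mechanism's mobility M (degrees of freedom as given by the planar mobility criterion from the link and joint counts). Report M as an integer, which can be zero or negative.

(L,J1,J2)=(1,0,0); link0 fixed
link1: (2,0,0)
link2: (3,0,0)
link3: (4,0,0)
PS 0-3 [J2]: (4,0,1)
link4: (5,0,1)
R 0-1 [J1]: (5,1,1)
link5: (6,1,1)
PS 4-5 [J2]: (6,1,2)
link6: (7,1,2)
PS 0-2 [J2]: (7,1,3)
link7: (8,1,3)
PS 7-3 [J2]: (8,1,4)
P 4-1 [J1]: (8,2,4)
P 7-5 [J1]: (8,3,4)
P 2-7 [J1]: (8,4,4)
link8: (9,4,4)
P 8-5 [J1]: (9,5,4)
R 5-3 [J1]: (9,6,4)
P 0-6 [J1]: (9,7,4)
P 6-4 [J1]: (9,8,4)
P 1-3 [J1]: (9,9,4)
PS 8-2 [J2]: (9,9,5)
R 7-1 [J1]: (9,10,5)
P 4-7 [J1]: (9,11,5)
Grübler: 3·8 − 2·11 − 5 = -3

M = -3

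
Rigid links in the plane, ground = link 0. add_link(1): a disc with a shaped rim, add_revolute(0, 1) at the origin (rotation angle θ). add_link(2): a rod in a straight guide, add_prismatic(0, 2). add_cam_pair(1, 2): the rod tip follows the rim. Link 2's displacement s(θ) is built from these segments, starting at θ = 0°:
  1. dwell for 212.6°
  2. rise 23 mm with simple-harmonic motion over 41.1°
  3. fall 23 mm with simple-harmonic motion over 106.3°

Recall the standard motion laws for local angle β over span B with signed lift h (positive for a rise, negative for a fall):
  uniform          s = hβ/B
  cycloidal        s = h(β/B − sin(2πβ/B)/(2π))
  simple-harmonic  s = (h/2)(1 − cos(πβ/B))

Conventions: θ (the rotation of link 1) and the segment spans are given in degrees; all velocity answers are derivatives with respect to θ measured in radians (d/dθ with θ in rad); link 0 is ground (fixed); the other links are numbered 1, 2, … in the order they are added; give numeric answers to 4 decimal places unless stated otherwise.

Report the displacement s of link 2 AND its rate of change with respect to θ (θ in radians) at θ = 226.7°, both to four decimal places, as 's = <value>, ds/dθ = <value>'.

segment 1 (0° to 212.6°, dwell): s unchanged at 0.0000
θ = 226.7° falls in segment 2 (212.6° to 253.7°, simple-harmonic, h = 23): β = 226.7 − 212.6 = 14.1°, B = 41.1°; Δs = 23/2·(1 − cos(π·0.3431)) = 6.0571; s = 0.0000 + 6.0571 = 6.0571
velocity in seg [212.6°–253.7°] (simple-harmonic), θ in radians: β = 14.1° = 0.2461 rad, B = 41.1° = 0.7173 rad; ds/dθ = (πh/(2B)) sin(πβ/B) = (π·23/(2·0.7173)) sin(π·0.3431) = 44.366789 mm/rad

s = 6.0571, ds/dθ = 44.3668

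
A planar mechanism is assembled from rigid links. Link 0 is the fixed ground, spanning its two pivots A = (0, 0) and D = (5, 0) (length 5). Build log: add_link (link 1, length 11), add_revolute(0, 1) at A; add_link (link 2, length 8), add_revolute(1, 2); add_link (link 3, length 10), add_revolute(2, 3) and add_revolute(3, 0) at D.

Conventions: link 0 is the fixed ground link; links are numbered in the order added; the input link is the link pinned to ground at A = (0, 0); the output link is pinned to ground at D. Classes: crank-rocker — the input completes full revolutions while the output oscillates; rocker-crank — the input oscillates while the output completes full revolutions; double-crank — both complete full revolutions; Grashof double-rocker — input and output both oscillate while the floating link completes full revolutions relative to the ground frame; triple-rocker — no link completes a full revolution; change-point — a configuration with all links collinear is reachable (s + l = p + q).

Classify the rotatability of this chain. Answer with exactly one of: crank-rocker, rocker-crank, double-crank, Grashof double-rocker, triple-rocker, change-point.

lengths: ground=5, input=11, coupler=8, output=10
sorted: s=5 (shortest), l=11 (longest), p+q=18
s + l = 16 vs p + q = 18
s + l < p + q (Grashof) with shortest = ground link → double-crank

double-crank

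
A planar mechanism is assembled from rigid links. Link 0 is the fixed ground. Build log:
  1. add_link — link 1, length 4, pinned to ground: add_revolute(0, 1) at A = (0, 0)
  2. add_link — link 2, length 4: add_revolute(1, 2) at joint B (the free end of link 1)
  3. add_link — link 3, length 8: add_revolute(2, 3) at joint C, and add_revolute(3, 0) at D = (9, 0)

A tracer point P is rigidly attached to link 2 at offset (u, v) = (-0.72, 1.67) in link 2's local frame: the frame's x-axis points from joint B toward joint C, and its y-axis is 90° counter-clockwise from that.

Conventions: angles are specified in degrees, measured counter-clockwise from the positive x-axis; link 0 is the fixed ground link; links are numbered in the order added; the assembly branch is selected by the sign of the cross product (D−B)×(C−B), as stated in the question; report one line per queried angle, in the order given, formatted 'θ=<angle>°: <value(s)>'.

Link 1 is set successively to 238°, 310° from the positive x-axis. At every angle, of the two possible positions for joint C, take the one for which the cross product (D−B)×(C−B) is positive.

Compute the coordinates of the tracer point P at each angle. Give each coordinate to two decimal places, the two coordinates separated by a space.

A=(0,0), D=(9.00,0)
θ=238°: B = A + 4.00·(cos238°, sin238°) = (-2.1197, -3.3922)
θ=238°: |BD| = 11.6256
θ=238°: circle(B,4.00) ∩ circle(D,8.00): a=3.7484, h=1.3963
θ=238°:   candidates: C₊=(1.0582,-0.9629) cross=16.233; C₋=(1.8730,-3.6340) cross=-16.233
θ=238°:   branch + wants cross > 0 → take C=(1.0582,-0.9629) (cross=16.233)
θ=238°: ex = (C−B)/|BC| = (0.7945,0.6073); ey = (-0.6073,0.7945)
θ=238°: P = B + -0.72·ex + 1.67·ey = (-3.7059,-2.5027)
θ=310°: B = A + 4.00·(cos310°, sin310°) = (2.5712, -3.0642)
θ=310°: |BD| = 7.1217
θ=310°: circle(B,4.00) ∩ circle(D,8.00): a=0.1909, h=3.9954
θ=310°:   candidates: C₊=(1.0244,0.6247) cross=28.455; C₋=(4.4626,-6.5887) cross=-28.455
θ=310°:   branch + wants cross > 0 → take C=(1.0244,0.6247) (cross=28.455)
θ=310°: ex = (C−B)/|BC| = (-0.3867,0.9222); ey = (-0.9222,-0.3867)
θ=310°: P = B + -0.72·ex + 1.67·ey = (1.3095,-4.3739)

θ=238°: -3.71 -2.50
θ=310°: 1.31 -4.37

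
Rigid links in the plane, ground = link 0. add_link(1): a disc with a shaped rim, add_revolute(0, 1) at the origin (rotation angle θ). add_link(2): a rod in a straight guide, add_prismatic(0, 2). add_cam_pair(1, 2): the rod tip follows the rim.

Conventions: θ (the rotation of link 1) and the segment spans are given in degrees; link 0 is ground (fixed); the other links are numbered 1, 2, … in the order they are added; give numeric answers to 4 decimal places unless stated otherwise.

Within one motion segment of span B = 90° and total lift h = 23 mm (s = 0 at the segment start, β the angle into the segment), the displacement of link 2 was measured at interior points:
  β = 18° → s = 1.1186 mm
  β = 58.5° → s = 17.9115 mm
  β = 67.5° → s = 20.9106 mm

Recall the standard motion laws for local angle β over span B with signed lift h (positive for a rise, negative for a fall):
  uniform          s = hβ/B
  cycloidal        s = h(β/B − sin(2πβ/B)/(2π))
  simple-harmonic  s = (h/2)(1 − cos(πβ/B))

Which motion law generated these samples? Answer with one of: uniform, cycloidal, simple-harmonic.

candidates at β/B = r: uniform s = h·r (linear in β); cycloidal s = h·(r − sin(2πr)/(2π)); simple-harmonic s = (h/2)(1 − cos(πr))
β=18°: printed 1.1186 | uniform 4.6000, cycloidal 1.1186, simple-harmonic 2.1963
β=58.5°: printed 17.9115 | uniform 14.9500, cycloidal 17.9115, simple-harmonic 16.7209
β=67.5°: printed 20.9106 | uniform 17.2500, cycloidal 20.9106, simple-harmonic 19.6317
only one law matches every sample → cycloidal

cycloidal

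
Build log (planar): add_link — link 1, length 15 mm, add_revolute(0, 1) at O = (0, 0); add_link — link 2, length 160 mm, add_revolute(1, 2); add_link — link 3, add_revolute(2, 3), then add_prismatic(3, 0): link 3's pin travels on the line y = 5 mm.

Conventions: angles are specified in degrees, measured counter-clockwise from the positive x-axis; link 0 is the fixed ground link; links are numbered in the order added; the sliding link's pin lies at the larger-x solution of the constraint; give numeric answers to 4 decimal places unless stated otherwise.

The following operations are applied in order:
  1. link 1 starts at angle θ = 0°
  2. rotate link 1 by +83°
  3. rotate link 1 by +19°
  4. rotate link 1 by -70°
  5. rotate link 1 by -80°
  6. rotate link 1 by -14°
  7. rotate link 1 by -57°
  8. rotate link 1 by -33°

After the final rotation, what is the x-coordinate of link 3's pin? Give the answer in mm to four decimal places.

geometry: r = 15 mm, L = 160 mm, e = 5 mm; θ starts at 0°
rotate link 1 by +83°: θ ← 0° +83° = 83°
rotate link 1 by +19°: θ ← 83° +19° = 102°
rotate link 1 by -70°: θ ← 102° -70° = 32°
rotate link 1 by -80°: θ ← 32° -80° = -48°
rotate link 1 by -14°: θ ← -48° -14° = -62°
rotate link 1 by -57°: θ ← -62° -57° = -119°
rotate link 1 by -33°: θ ← -119° -33° = -152°
crank pin P = (r cos θ, r sin θ) = (-13.244214, -7.042073)
h = r sin θ − e = -7.042073 − 5 = -12.042073
x = r cos θ + √(L² − h²) = -13.244214 + 159.546195 = 146.301982

146.3020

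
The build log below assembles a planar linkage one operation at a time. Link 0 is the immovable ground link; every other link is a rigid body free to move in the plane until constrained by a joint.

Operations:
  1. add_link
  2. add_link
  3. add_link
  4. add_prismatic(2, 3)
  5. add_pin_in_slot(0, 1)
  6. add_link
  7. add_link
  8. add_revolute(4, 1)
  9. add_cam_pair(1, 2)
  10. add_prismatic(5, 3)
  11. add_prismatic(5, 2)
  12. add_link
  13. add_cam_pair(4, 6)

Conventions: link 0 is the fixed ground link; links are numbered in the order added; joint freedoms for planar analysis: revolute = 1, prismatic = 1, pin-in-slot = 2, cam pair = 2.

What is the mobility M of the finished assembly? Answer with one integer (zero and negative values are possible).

ground; <1,0,0>
#1 <2,0,0>
#2 <3,0,0>
#3 <4,0,0>
P:2↔3 J1 <4,1,0>
PS:0↔1 J2 <4,1,1>
#4 <5,1,1>
#5 <6,1,1>
R:4↔1 J1 <6,2,1>
C:1↔2 J2 <6,2,2>
P:5↔3 J1 <6,3,2>
P:5↔2 J1 <6,4,2>
#6 <7,4,2>
C:4↔6 J2 <7,4,3>
3×6 − 2×4 − 1×3 = 7

M = 7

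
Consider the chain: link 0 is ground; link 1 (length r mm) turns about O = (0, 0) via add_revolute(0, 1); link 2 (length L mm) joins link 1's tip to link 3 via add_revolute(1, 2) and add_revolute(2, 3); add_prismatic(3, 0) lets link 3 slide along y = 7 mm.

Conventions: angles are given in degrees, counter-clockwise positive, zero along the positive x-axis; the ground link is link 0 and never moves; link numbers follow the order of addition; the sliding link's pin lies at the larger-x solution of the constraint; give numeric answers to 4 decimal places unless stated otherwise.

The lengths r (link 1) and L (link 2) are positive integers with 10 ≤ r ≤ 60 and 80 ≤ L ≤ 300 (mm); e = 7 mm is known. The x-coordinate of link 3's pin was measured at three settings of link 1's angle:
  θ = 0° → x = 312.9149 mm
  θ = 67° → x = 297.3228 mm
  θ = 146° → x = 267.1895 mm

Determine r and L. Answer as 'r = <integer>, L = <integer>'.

constraint per measurement: (x − r cos θ)² + (r sin θ − e)² = L²
subtracting the θ₁ and θ₂ equations cancels the r² and L² terms:
r = (x₁² − x₂²) / (2[(x₁cos θ₁ + e sin θ₁) − (x₂cos θ₂ + e sin θ₂)]) = 25.0000 → r = 25
L² = (x₁ − r cos θ₁)² + (r sin θ₁ − e)² = 82943.9896 → L = 288.0000 → L = 288
check at θ₃=146°: x = 267.1895 (printed 267.1895) ✓

r = 25, L = 288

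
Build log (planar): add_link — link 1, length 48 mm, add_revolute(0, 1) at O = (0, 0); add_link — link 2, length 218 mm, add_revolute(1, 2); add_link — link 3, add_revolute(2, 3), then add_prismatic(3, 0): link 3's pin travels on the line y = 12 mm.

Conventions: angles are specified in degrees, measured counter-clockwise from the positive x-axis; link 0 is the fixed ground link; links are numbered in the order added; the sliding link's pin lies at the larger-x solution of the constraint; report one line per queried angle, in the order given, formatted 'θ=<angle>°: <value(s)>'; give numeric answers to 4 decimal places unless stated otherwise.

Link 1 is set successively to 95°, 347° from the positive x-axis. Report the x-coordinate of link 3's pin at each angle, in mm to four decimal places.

geometry: r = 48 mm, L = 218 mm, e = 12 mm
θ=95°: crank pin P = (r cos θ, r sin θ) = (-4.183476, 47.817346)
θ=95°: h = r sin θ − e = 47.817346 − 12 = 35.817346
θ=95°: x = r cos θ + √(L² − h²) = -4.183476 + 215.037480 = 210.854004
θ=347°: crank pin P = (r cos θ, r sin θ) = (46.769763, -10.797651)
θ=347°: h = r sin θ − e = -10.797651 − 12 = -22.797651
θ=347°: x = r cos θ + √(L² − h²) = 46.769763 + 216.804675 = 263.574438

θ=95°: 210.8540
θ=347°: 263.5744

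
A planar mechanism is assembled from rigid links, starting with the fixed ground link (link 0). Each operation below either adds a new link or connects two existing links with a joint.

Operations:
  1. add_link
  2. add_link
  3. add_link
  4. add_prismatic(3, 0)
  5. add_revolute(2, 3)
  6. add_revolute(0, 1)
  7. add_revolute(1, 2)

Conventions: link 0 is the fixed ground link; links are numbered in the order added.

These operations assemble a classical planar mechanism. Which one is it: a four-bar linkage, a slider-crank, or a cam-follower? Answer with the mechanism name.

links: 4 (incl. ground); joints: 3 revolute, 1 prismatic, 0 higher (cam) pair, forming one closed loop
4 links, 3 revolutes + 1 prismatic in one loop → slider-crank

slider-crank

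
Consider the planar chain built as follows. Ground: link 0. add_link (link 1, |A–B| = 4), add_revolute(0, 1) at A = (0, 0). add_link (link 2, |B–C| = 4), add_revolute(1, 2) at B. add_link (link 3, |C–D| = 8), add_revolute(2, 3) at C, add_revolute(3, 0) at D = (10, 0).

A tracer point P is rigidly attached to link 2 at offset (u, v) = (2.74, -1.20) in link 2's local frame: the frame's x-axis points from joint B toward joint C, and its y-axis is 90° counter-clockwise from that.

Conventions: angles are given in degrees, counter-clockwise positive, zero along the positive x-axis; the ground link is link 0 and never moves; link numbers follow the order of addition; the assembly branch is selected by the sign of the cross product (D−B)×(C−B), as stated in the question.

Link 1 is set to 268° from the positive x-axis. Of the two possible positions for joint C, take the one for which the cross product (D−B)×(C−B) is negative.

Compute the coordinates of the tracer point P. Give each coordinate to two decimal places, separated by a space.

A=(0,0), D=(10.00,0)
B = A + 4.00·(cos268°, sin268°) = (-0.1396, -3.9976)
|BD| = 10.8992
circle(B,4.00) ∩ circle(D,8.00): a=3.2476, h=2.3352
  candidates: C₊=(2.0252,-0.6340) cross=25.452; C₋=(3.7382,-4.9789) cross=-25.452
  branch - wants cross < 0 → take C=(3.7382,-4.9789) (cross=-25.452)
ex = (C−B)/|BC| = (0.9694,-0.2453); ey = (0.2453,0.9694)
P = B + 2.74·ex + -1.20·ey = (2.2223,-5.8331)

2.22 -5.83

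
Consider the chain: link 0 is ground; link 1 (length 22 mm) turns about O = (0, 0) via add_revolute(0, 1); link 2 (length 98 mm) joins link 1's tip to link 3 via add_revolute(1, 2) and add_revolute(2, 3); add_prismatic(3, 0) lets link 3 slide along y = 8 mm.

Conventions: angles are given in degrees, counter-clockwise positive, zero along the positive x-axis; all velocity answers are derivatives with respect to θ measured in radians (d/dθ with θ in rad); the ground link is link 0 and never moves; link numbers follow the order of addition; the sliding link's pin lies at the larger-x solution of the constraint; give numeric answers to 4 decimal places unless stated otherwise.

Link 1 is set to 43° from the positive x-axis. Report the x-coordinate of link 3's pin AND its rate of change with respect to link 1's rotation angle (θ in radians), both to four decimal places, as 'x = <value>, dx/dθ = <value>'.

geometry: r = 22 mm, L = 98 mm, e = 8 mm
crank pin P = (r cos θ, r sin θ) = (16.089781, 15.003964)
h = r sin θ − e = 15.003964 − 8 = 7.003964
x = r cos θ + √(L² − h²) = 16.089781 + 97.749396 = 113.839178
dx/dθ = −r sin θ − h·r cos θ/√(L² − h²) (θ in radians; h = 7.003964) = -16.156833

x = 113.8392, dx/dθ = -16.1568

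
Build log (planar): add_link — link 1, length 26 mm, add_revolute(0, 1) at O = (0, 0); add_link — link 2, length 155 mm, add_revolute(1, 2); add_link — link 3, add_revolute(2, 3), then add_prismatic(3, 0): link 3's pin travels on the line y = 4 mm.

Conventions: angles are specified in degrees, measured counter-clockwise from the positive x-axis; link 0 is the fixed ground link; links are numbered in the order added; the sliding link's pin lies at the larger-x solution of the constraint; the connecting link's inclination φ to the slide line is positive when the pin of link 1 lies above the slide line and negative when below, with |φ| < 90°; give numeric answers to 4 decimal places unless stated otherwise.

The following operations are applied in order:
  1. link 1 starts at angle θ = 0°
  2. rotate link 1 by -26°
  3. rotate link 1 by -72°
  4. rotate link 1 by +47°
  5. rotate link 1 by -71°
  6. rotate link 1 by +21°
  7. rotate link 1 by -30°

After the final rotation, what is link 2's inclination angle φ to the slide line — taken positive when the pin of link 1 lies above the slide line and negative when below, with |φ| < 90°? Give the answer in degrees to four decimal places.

geometry: r = 26 mm, L = 155 mm, e = 4 mm; θ starts at 0°
rotate link 1 by -26°: θ ← 0° -26° = -26°
rotate link 1 by -72°: θ ← -26° -72° = -98°
rotate link 1 by +47°: θ ← -98° +47° = -51°
rotate link 1 by -71°: θ ← -51° -71° = -122°
rotate link 1 by +21°: θ ← -122° +21° = -101°
rotate link 1 by -30°: θ ← -101° -30° = -131°
h = r sin θ − e = -19.622449 − 4 = -23.622449
sin φ = h / L = -23.622449 / 155 = -0.15240290
φ = arcsin(-0.15240290) = -8.766204°

-8.7662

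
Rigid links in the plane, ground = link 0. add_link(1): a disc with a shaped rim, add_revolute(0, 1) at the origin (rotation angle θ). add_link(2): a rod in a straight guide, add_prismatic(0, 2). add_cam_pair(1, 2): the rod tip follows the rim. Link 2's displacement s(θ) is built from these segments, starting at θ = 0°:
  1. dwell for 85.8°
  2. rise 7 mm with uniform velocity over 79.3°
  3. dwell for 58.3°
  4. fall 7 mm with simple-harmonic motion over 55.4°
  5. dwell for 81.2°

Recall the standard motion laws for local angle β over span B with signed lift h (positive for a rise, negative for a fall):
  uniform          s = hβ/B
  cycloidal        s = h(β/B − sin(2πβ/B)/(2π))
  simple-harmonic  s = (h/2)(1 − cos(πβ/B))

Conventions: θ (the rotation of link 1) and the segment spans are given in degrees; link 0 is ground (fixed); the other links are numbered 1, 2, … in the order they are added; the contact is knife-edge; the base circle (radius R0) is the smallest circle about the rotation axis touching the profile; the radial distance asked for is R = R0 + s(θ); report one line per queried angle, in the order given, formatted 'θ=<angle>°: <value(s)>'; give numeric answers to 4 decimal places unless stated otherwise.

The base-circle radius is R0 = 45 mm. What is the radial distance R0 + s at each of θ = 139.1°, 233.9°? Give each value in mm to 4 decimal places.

segment 1 (0° to 85.8°, dwell): s unchanged at 0.0000
θ = 139.1° falls in segment 2 (85.8° to 165.1°, uniform, h = 7): β = 139.1 − 85.8 = 53.3°, B = 79.3°; Δs = 7·53.3/79.3 = 4.7049; s = 0.0000 + 4.7049 = 4.7049
segment 2 (85.8° to 165.1°, uniform, h = 7) is passed completely: s = 0.0000 + (7) = 7.0000
segment 3 (165.1° to 223.4°, dwell): s unchanged at 7.0000
θ = 233.9° falls in segment 4 (223.4° to 278.8°, simple-harmonic, h = -7): β = 233.9 − 223.4 = 10.5°, B = 55.4°; Δs = -7/2·(1 − cos(π·0.1895)) = -0.6023; s = 7.0000 − 0.6023 = 6.3977
θ=139.1°: R = R0 + s = 45 + 4.7049 = 49.7049
θ=233.9°: R = R0 + s = 45 + 6.3977 = 51.3977

θ=139.1°: 49.7049
θ=233.9°: 51.3977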